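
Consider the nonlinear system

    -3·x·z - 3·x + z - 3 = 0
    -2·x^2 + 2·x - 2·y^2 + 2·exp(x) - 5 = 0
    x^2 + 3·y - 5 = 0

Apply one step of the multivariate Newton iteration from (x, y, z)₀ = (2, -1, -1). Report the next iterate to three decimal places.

At (2, -1, -1): F = (-4.000, 3.77811, -4.000).
Jacobian J = [[-3·z - 3, 0, -3·x + 1], [-4·x + 2·exp(x) + 2, -4·y, 0], [2·x, 3, 0]].
At the point, J = [[0.000, 0.000, -5.000], [8.77811, 4.000, 0.000], [4.000, 3.000, 0.000]] (det J = -51.67168).
Solving J·Δ = −F gives Δ = (-2.645, 4.860, -0.800).
Then the next iterate is (x, y, z)₁ = (-0.645, 3.860, -1.800).

(-0.645, 3.860, -1.800)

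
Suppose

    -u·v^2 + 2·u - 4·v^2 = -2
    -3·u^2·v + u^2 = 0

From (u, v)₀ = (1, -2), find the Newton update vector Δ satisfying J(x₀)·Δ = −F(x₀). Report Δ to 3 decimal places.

(-0.336, 0.766)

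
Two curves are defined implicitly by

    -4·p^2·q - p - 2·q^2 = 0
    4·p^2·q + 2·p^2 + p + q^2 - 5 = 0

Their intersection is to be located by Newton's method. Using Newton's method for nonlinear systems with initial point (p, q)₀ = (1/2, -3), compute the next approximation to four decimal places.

At (1/2, -3): F = (-15.5000, 2.0000).
Jacobian J = [[-8·p·q - 1, -4·p^2 - 4·q], [8·p·q + 4·p + 1, 4·p^2 + 2·q]].
At the point, J = [[11.0000, 11.0000], [-9.0000, -5.0000]] (det J = 44.0000).
Solving J·Δ = −F gives Δ = (-1.2614, 2.6705).
Then the next iterate is (p, q)₁ = (-0.7614, -0.3295).

(-0.7614, -0.3295)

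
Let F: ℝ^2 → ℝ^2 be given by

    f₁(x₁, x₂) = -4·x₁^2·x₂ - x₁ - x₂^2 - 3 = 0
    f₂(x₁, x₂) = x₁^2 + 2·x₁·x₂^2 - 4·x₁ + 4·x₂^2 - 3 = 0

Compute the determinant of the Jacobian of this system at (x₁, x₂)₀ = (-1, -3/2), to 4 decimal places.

76.5000

J = [[-8·x₁·x₂ - 1, -4·x₁^2 - 2·x₂], [2·x₁ + 2·x₂^2 - 4, 4·x₁·x₂ + 8·x₂]].
At the point, J = [[-13.0000, -1.0000], [-1.5000, -6.0000]].
det J = 76.5000.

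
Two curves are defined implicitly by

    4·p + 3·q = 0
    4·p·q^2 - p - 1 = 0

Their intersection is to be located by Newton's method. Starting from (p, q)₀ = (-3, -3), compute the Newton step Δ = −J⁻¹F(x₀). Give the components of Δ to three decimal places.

At (-3, -3): F = (-21.000, -106.000).
Jacobian J = [[4, 3], [4·q^2 - 1, 8·p·q]].
At the point, J = [[4.000, 3.000], [35.000, 72.000]] (det J = 183.000).
Solving J·Δ = −F gives Δ = (6.525, -1.699).

(6.525, -1.699)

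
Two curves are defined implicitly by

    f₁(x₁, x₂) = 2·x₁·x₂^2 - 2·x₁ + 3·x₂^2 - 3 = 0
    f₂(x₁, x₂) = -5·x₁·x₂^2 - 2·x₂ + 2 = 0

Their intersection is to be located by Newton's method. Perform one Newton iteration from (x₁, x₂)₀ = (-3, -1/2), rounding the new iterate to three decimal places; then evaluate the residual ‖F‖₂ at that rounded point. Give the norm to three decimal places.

2.965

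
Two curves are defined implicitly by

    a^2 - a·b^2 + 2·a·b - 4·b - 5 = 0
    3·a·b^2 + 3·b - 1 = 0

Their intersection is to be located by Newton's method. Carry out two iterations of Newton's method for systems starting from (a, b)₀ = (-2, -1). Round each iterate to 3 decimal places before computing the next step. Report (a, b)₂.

(-2.389, 0.071)

At (-2, -1): F = (9.000, -10.000).
Jacobian J = [[2·a - b^2 + 2·b, -2·a·b + 2·a - 4], [3·b^2, 6·a·b + 3]].
At the point, J = [[-7.000, -12.000], [3.000, 15.000]] (det J = -69.000).
Solving J·Δ = −F gives Δ = (0.217, 0.623).
Then the next iterate is (a, b)₁ = (-1.783, -0.377).
Round to (-1.783, -0.377) and repeat: F = (1.28489, -2.89125), J = [[-4.46213, -8.91038], [0.42639, 7.03315]].
Δ = (-0.606, 0.448), so (a, b)₂ = (-2.389, 0.071).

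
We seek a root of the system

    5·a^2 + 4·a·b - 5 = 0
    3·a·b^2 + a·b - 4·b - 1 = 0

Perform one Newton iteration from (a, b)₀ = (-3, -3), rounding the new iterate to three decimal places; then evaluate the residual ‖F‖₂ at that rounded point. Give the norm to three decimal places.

At (-3, -3): F = (76.000, -61.000).
Jacobian J = [[10·a + 4·b, 4·a], [3·b^2 + b, 6·a·b + a - 4]].
At the point, J = [[-42.000, -12.000], [24.000, 47.000]] (det J = -1686.000).
Solving J·Δ = −F gives Δ = (1.684, 0.438).
Then the next iterate is (a, b)₁ = (-1.316, -2.562).
Re-evaluating at (-1.316, -2.562): F = (17.14565, -13.29446), so ‖F‖₂ = 21.696.

21.696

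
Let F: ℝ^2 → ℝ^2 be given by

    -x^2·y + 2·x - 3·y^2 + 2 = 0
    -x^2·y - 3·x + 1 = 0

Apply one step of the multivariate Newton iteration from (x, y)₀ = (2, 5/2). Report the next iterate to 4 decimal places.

At (2, 5/2): F = (-22.7500, -15.0000).
Jacobian J = [[-2·x·y + 2, -x^2 - 6·y], [-2·x·y - 3, -x^2]].
At the point, J = [[-8.0000, -19.0000], [-13.0000, -4.0000]] (det J = -215.0000).
Solving J·Δ = −F gives Δ = (-0.9023, -0.8174).
Then the next iterate is (x, y)₁ = (1.0977, 1.6826).

(1.0977, 1.6826)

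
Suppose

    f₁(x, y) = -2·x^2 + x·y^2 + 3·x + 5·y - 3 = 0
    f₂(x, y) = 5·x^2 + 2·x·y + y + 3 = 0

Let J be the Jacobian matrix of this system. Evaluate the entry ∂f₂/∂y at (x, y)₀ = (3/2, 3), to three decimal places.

4.000

∂f₂/∂y = 2·x + 1.
At (3/2, 3) this is 4.000.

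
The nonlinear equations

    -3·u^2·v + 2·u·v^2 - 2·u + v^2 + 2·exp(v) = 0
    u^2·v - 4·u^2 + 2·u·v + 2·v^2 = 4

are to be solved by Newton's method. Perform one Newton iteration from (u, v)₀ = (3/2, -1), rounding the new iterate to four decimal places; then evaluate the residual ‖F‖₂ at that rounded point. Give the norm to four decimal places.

At (3/2, -1): F = (8.485759, -16.2500).
Jacobian J = [[-6·u·v + 2·v^2 - 2, -3·u^2 + 4·u·v + 2·v + 2·exp(v)], [2·u·v - 8·u + 2·v, u^2 + 2·u + 4·v]].
At the point, J = [[9.0000, -14.014241], [-17.0000, 1.2500]] (det J = -226.992099).
Solving J·Δ = −F gives Δ = (-0.9565, -0.0088).
Then the next iterate is (u, v)₁ = (0.5435, -1.0088).
Re-evaluating at (0.5435, -1.0088): F = (2.660181, -4.540771), so ‖F‖₂ = 5.2626.

5.2626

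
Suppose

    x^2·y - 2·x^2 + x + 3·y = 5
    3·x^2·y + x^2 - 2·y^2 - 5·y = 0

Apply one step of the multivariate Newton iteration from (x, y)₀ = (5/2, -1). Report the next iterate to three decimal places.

At (5/2, -1): F = (-24.250, -9.500).
Jacobian J = [[2·x·y - 4·x + 1, x^2 + 3], [6·x·y + 2·x, 3·x^2 - 4·y - 5]].
At the point, J = [[-14.000, 9.250], [-10.000, 17.750]] (det J = -156.000).
Solving J·Δ = −F gives Δ = (-2.196, -0.702).
Then the next iterate is (x, y)₁ = (0.304, -1.702).

(0.304, -1.702)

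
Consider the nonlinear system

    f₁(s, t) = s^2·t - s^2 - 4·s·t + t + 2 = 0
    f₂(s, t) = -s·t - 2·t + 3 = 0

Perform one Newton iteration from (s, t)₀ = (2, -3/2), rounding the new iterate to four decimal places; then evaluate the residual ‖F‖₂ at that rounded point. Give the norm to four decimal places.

1.6537

At (2, -3/2): F = (2.5000, 9.0000).
Jacobian J = [[2·s·t - 2·s - 4·t, s^2 - 4·s + 1], [-t, -s - 2]].
At the point, J = [[-4.0000, -3.0000], [1.5000, -4.0000]] (det J = 20.5000).
Solving J·Δ = −F gives Δ = (-0.8293, 1.9390).
Then the next iterate is (s, t)₁ = (1.1707, 0.4390).
Re-evaluating at (1.1707, 0.4390): F = (-0.385621, 1.608063), so ‖F‖₂ = 1.6537.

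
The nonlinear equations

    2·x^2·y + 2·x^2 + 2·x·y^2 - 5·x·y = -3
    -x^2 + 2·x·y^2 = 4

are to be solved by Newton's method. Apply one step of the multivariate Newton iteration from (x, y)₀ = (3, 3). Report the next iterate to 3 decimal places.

At (3, 3): F = (84.000, 41.000).
Jacobian J = [[4·x·y + 4·x + 2·y^2 - 5·y, 2·x^2 + 4·x·y - 5·x], [-2·x + 2·y^2, 4·x·y]].
At the point, J = [[51.000, 39.000], [12.000, 36.000]] (det J = 1368.000).
Solving J·Δ = −F gives Δ = (-1.042, -0.792).
Then the next iterate is (x, y)₁ = (1.958, 2.208).

(1.958, 2.208)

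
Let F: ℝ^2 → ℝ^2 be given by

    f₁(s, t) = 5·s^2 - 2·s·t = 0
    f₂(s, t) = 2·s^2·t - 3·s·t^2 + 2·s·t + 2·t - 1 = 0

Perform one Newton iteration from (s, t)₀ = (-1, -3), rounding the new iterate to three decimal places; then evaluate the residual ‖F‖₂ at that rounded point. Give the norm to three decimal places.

At (-1, -3): F = (-1.000, 20.000).
Jacobian J = [[10·s - 2·t, -2·s], [4·s·t - 3·t^2 + 2·t, 2·s^2 - 6·s·t + 2·s + 2]].
At the point, J = [[-4.000, 2.000], [-21.000, -16.000]] (det J = 106.000).
Solving J·Δ = −F gives Δ = (0.226, 0.953).
Then the next iterate is (s, t)₁ = (-0.774, -2.047).
Re-evaluating at (-0.774, -2.047): F = (-0.17338, 5.35180), so ‖F‖₂ = 5.355.

5.355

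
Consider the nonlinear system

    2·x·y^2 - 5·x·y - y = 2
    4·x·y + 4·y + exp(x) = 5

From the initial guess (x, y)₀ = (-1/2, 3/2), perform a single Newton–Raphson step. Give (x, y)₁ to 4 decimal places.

(1.0577, -2.9487)

At (-1/2, 3/2): F = (-2.0000, -1.393469).
Jacobian J = [[2·y^2 - 5·y, 4·x·y - 5·x - 1], [4·y + exp(x), 4·x + 4]].
At the point, J = [[-3.0000, -1.5000], [6.606531, 2.0000]] (det J = 3.909796).
Solving J·Δ = −F gives Δ = (1.5577, -4.4487).
Then the next iterate is (x, y)₁ = (1.0577, -2.9487).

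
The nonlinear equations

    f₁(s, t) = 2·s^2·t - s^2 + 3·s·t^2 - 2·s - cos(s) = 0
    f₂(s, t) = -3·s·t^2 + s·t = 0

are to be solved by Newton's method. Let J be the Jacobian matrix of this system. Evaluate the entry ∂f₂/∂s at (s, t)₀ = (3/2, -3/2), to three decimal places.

-8.250

∂f₂/∂s = -3·t^2 + t.
At (3/2, -3/2) this is -8.250.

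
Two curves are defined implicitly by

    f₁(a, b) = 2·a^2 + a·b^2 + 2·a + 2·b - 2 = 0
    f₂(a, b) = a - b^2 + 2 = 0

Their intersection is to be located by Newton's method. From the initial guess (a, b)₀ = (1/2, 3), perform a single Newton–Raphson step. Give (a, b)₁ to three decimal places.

(0.169, 1.861)

At (1/2, 3): F = (10.000, -6.500).
Jacobian J = [[4·a + b^2 + 2, 2·a·b + 2], [1, -2·b]].
At the point, J = [[13.000, 5.000], [1.000, -6.000]] (det J = -83.000).
Solving J·Δ = −F gives Δ = (-0.331, -1.139).
Then the next iterate is (a, b)₁ = (0.169, 1.861).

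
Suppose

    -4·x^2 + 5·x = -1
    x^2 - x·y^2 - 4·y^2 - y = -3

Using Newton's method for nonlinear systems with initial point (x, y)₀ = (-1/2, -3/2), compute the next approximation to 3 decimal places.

(-0.222, -1.076)

At (-1/2, -3/2): F = (-2.500, -3.125).
Jacobian J = [[-8·x + 5, 0], [2·x - y^2, -2·x·y - 8·y - 1]].
At the point, J = [[9.000, 0.000], [-3.250, 9.500]] (det J = 85.500).
Solving J·Δ = −F gives Δ = (0.278, 0.424).
Then the next iterate is (x, y)₁ = (-0.222, -1.076).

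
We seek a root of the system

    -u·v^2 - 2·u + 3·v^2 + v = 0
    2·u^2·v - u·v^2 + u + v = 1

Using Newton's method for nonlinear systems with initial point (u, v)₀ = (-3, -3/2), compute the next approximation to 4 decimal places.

(-1.9360, -0.7072)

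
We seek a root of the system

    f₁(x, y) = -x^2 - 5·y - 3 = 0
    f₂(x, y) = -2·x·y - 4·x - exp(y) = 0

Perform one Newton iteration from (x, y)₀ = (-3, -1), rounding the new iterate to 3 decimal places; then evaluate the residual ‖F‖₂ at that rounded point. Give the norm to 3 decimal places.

0.725

At (-3, -1): F = (-7.000, 5.63212).
Jacobian J = [[-2·x, -5], [-2·y - 4, -2·x - exp(y)]].
At the point, J = [[6.000, -5.000], [-2.000, 5.63212]] (det J = 23.79272).
Solving J·Δ = −F gives Δ = (0.473, -0.832).
Then the next iterate is (x, y)₁ = (-2.527, -1.832).
Re-evaluating at (-2.527, -1.832): F = (-0.22573, 0.68898), so ‖F‖₂ = 0.725.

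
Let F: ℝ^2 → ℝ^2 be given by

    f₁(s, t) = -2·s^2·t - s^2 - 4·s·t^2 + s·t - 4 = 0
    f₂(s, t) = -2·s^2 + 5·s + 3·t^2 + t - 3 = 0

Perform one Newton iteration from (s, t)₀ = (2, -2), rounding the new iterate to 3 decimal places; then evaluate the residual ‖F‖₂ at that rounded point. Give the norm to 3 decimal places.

At (2, -2): F = (-28.000, 9.000).
Jacobian J = [[-4·s·t - 2·s - 4·t^2 + t, -2·s^2 - 8·s·t + s], [-4·s + 5, 6·t + 1]].
At the point, J = [[-6.000, 26.000], [-3.000, -11.000]] (det J = 144.000).
Solving J·Δ = −F gives Δ = (-0.514, 0.958).
Then the next iterate is (s, t)₁ = (1.486, -1.042).
Re-evaluating at (1.486, -1.042): F = (-9.60851, 2.22890), so ‖F‖₂ = 9.864.

9.864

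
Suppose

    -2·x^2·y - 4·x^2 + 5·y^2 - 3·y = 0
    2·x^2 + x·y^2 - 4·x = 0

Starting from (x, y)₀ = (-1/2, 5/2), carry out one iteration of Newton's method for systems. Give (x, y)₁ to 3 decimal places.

(-1.946, 2.105)

At (-1/2, 5/2): F = (21.500, -0.625).
Jacobian J = [[-4·x·y - 8·x, -2·x^2 + 10·y - 3], [4·x + y^2 - 4, 2·x·y]].
At the point, J = [[9.000, 21.500], [0.250, -2.500]] (det J = -27.875).
Solving J·Δ = −F gives Δ = (-1.446, -0.395).
Then the next iterate is (x, y)₁ = (-1.946, 2.105).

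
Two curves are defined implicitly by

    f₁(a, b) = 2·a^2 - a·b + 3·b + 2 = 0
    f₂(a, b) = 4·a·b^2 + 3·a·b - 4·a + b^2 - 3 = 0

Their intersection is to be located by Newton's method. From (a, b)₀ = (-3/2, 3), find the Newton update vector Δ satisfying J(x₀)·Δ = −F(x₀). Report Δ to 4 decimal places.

(3.4940, 2.5437)

At (-3/2, 3): F = (20.0000, -55.5000).
Jacobian J = [[4·a - b, -a + 3], [4·b^2 + 3·b - 4, 8·a·b + 3·a + 2·b]].
At the point, J = [[-9.0000, 4.5000], [41.0000, -34.5000]] (det J = 126.0000).
Solving J·Δ = −F gives Δ = (3.4940, 2.5437).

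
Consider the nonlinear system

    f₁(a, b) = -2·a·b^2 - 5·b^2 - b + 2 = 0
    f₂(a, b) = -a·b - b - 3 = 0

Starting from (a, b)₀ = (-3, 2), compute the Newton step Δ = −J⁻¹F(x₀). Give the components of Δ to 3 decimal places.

(0.500, 0.000)

At (-3, 2): F = (4.000, 1.000).
Jacobian J = [[-2·b^2, -4·a·b - 10·b - 1], [-b, -a - 1]].
At the point, J = [[-8.000, 3.000], [-2.000, 2.000]] (det J = -10.000).
Solving J·Δ = −F gives Δ = (0.500, 0.000).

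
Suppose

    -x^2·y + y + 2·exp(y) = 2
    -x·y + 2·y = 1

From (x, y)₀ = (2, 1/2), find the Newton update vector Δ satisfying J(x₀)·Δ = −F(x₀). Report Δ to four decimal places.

At (2, 1/2): F = (-0.202557, -1.0000).
Jacobian J = [[-2·x·y, -x^2 + 2·exp(y) + 1], [-y, -x + 2]].
At the point, J = [[-2.0000, 0.297443], [-0.5000, 0.0000]] (det J = 0.148721).
Solving J·Δ = −F gives Δ = (-2.0000, -12.7670).

(-2.0000, -12.7670)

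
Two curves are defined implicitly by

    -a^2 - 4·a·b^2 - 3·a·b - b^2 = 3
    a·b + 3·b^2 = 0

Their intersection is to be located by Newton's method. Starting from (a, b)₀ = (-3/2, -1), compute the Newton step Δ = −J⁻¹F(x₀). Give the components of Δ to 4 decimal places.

(2.9451, 0.2073)

At (-3/2, -1): F = (-4.7500, 4.5000).
Jacobian J = [[-2·a - 4·b^2 - 3·b, -8·a·b - 3·a - 2·b], [b, a + 6·b]].
At the point, J = [[2.0000, -5.5000], [-1.0000, -7.5000]] (det J = -20.5000).
Solving J·Δ = −F gives Δ = (2.9451, 0.2073).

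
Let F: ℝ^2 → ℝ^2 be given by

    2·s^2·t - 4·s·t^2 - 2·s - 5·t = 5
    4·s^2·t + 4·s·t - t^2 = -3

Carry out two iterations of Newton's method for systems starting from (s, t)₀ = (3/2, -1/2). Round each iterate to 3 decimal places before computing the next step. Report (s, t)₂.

At (3/2, -1/2): F = (-9.250, -4.750).
Jacobian J = [[4·s·t - 4·t^2 - 2, 2·s^2 - 8·s·t - 5], [8·s·t + 4·t, 4·s^2 + 4·s - 2·t]].
At the point, J = [[-6.000, 5.500], [-8.000, 16.000]] (det J = -52.000).
Solving J·Δ = −F gives Δ = (-2.344, -0.875).
Then the next iterate is (s, t)₁ = (-0.844, -1.375).
Round to (-0.844, -1.375) and repeat: F = (7.98683, 1.83353), J = [[-4.92050, -12.85933], [3.784, 2.22334]].
Δ = (-1.096, 1.040), so (s, t)₂ = (-1.940, -0.335).

(-1.940, -0.335)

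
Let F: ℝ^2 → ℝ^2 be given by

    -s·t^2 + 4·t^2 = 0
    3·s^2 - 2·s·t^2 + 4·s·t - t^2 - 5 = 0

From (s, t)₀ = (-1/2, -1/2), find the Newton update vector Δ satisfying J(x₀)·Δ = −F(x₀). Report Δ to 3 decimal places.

(-0.696, 0.289)

At (-1/2, -1/2): F = (1.125, -3.250).
Jacobian J = [[-t^2, -2·s·t + 8·t], [6·s - 2·t^2 + 4·t, -4·s·t + 4·s - 2·t]].
At the point, J = [[-0.250, -4.500], [-5.500, -2.000]] (det J = -24.250).
Solving J·Δ = −F gives Δ = (-0.696, 0.289).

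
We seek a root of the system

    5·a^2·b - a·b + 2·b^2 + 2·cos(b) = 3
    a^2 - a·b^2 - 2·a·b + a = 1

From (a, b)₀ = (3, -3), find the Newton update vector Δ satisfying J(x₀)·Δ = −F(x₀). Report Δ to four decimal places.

(-1.2156, 0.2385)

At (3, -3): F = (-112.979985, 2.0000).
Jacobian J = [[10·a·b - b, 5·a^2 - a + 4·b - 2·sin(b)], [2·a - b^2 - 2·b + 1, -2·a·b - 2·a]].
At the point, J = [[-87.0000, 30.282240], [4.0000, 12.0000]] (det J = -1165.128960).
Solving J·Δ = −F gives Δ = (-1.2156, 0.2385).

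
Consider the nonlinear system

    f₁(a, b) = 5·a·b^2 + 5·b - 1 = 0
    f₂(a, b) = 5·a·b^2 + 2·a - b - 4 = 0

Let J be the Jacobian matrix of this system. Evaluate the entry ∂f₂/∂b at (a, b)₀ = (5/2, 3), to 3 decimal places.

∂f₂/∂b = 10·a·b - 1.
At (5/2, 3) this is 74.000.

74.000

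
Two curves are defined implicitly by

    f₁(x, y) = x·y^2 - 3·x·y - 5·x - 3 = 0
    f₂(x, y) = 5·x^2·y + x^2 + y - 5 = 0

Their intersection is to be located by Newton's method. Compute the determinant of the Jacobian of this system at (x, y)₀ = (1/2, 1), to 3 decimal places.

-12.750

J = [[y^2 - 3·y - 5, 2·x·y - 3·x], [10·x·y + 2·x, 5·x^2 + 1]].
At the point, J = [[-7.000, -0.500], [6.000, 2.250]].
det J = -12.750.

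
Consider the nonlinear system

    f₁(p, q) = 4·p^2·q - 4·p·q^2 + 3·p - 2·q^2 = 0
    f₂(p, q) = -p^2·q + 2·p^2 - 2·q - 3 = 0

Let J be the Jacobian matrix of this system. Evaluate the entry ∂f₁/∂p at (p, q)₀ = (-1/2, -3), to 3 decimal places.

∂f₁/∂p = 8·p·q - 4·q^2 + 3.
At (-1/2, -3) this is -21.000.

-21.000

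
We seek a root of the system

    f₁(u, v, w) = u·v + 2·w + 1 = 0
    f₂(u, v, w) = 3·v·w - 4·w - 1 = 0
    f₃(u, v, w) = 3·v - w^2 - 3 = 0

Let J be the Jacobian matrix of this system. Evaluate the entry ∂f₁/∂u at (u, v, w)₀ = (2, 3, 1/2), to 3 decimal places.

∂f₁/∂u = v.
At (2, 3, 1/2) this is 3.000.

3.000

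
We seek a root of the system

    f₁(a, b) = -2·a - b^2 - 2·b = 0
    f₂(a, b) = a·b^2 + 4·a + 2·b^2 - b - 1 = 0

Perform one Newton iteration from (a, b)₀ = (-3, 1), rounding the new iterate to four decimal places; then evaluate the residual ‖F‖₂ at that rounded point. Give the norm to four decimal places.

At (-3, 1): F = (3.0000, -15.0000).
Jacobian J = [[-2, -2·b - 2], [b^2 + 4, 2·a·b + 4·b - 1]].
At the point, J = [[-2.0000, -4.0000], [5.0000, -3.0000]] (det J = 26.0000).
Solving J·Δ = −F gives Δ = (2.6538, -0.5769).
Then the next iterate is (a, b)₁ = (-0.3462, 0.4231).
Re-evaluating at (-0.3462, 0.4231): F = (-0.332814, -2.511847), so ‖F‖₂ = 2.5338.

2.5338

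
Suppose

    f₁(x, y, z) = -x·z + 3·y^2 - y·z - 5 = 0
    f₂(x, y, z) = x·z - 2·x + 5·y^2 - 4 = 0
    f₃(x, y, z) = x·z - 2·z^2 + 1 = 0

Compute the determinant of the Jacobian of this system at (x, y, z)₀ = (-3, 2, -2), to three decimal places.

604.000

J = [[-z, 6·y - z, -x - y], [z - 2, 10·y, x], [z, 0, x - 4·z]].
At the point, J = [[2.000, 14.000, 1.000], [-4.000, 20.000, -3.000], [-2.000, 0.000, 5.000]].
det J = 604.000.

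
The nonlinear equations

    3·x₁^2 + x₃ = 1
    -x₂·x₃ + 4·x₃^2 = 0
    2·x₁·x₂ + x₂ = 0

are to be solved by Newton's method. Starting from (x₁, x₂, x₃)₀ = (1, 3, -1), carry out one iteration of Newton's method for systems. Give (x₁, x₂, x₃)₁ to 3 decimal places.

(0.766, 0.469, -0.594)

At (1, 3, -1): F = (1.000, 7.000, 9.000).
Jacobian J = [[6·x₁, 0, 1], [0, -x₃, -x₂ + 8·x₃], [2·x₂, 2·x₁ + 1, 0]].
At the point, J = [[6.000, 0.000, 1.000], [0.000, 1.000, -11.000], [6.000, 3.000, 0.000]] (det J = 192.000).
Solving J·Δ = −F gives Δ = (-0.234, -2.531, 0.406).
Then the next iterate is (x₁, x₂, x₃)₁ = (0.766, 0.469, -0.594).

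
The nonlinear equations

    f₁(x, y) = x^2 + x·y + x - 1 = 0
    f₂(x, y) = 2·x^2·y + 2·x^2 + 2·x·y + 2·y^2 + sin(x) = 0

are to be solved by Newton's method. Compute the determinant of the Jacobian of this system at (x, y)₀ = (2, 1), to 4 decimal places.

60.8323

J = [[2·x + y + 1, x], [4·x·y + 4·x + 2·y + cos(x), 2·x^2 + 2·x + 4·y]].
At the point, J = [[6.0000, 2.0000], [17.583853, 16.0000]].
det J = 60.8323.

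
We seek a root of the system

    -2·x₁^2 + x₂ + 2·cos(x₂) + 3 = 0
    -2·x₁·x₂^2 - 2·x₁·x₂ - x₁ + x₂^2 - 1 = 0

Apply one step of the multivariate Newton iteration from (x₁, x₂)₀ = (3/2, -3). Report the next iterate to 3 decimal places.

At (3/2, -3): F = (-6.47998, -11.500).
Jacobian J = [[-4·x₁, -2·sin(x₂) + 1], [-2·x₂^2 - 2·x₂ - 1, -4·x₁·x₂ - 2·x₁ + 2·x₂]].
At the point, J = [[-6.000, 1.28224], [-13.000, 9.000]] (det J = -37.33088).
Solving J·Δ = −F gives Δ = (-1.167, -0.408).
Then the next iterate is (x₁, x₂)₁ = (0.333, -3.408).

(0.333, -3.408)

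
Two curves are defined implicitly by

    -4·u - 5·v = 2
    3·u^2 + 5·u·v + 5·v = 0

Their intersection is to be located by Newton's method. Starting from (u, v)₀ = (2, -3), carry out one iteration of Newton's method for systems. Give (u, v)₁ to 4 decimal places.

(0.8000, -1.0400)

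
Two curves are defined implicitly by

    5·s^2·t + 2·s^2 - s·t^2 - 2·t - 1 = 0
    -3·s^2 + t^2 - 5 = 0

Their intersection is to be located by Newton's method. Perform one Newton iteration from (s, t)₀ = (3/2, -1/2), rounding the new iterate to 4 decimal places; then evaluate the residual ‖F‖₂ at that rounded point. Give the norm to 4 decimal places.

4.8365

At (3/2, -1/2): F = (-1.5000, -11.5000).
Jacobian J = [[10·s·t + 4·s - t^2, 5·s^2 - 2·s·t - 2], [-6·s, 2·t]].
At the point, J = [[-1.7500, 10.7500], [-9.0000, -1.0000]] (det J = 98.5000).
Solving J·Δ = −F gives Δ = (-1.2703, -0.0673).
Then the next iterate is (s, t)₁ = (0.2297, -0.5673).
Re-evaluating at (0.2297, -0.5673): F = (0.016540, -4.836457), so ‖F‖₂ = 4.8365.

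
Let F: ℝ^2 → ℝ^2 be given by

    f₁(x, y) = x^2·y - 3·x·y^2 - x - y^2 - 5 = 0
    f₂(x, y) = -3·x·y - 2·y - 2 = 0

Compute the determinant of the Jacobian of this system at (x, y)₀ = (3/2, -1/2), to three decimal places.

9.500

J = [[2·x·y - 3·y^2 - 1, x^2 - 6·x·y - 2·y], [-3·y, -3·x - 2]].
At the point, J = [[-3.250, 7.750], [1.500, -6.500]].
det J = 9.500.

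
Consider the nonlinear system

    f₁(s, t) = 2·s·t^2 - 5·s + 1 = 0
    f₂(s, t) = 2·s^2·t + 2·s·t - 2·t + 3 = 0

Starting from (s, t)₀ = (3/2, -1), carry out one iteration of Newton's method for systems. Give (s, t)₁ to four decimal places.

(0.9690, -1.3178)

At (3/2, -1): F = (-3.5000, -2.5000).
Jacobian J = [[2·t^2 - 5, 4·s·t], [4·s·t + 2·t, 2·s^2 + 2·s - 2]].
At the point, J = [[-3.0000, -6.0000], [-8.0000, 5.5000]] (det J = -64.5000).
Solving J·Δ = −F gives Δ = (-0.5310, -0.3178).
Then the next iterate is (s, t)₁ = (0.9690, -1.3178).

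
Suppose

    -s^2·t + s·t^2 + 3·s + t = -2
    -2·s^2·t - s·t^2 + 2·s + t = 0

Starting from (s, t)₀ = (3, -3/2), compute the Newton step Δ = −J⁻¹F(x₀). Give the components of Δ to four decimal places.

At (3, -3/2): F = (29.7500, 24.7500).
Jacobian J = [[-2·s·t + t^2 + 3, -s^2 + 2·s·t + 1], [-4·s·t - t^2 + 2, -2·s^2 - 2·s·t + 1]].
At the point, J = [[14.2500, -17.0000], [17.7500, -8.0000]] (det J = 187.7500).
Solving J·Δ = −F gives Δ = (-0.9734, 0.9341).

(-0.9734, 0.9341)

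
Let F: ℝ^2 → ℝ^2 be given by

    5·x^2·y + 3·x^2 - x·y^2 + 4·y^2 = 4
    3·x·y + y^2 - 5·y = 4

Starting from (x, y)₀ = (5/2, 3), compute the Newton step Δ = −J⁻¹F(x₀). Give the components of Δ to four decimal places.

At (5/2, 3): F = (122.0000, 12.5000).
Jacobian J = [[10·x·y + 6·x - y^2, 5·x^2 - 2·x·y + 8·y], [3·y, 3·x + 2·y - 5]].
At the point, J = [[81.0000, 40.2500], [9.0000, 8.5000]] (det J = 326.2500).
Solving J·Δ = −F gives Δ = (-1.6364, 0.2621).

(-1.6364, 0.2621)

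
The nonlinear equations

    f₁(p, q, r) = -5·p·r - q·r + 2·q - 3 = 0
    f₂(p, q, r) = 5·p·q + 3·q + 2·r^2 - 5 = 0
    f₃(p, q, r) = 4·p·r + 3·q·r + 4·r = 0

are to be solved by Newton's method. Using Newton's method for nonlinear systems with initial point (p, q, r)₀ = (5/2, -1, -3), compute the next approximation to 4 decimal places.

(-0.5107, -3.8101, -5.5836)

At (5/2, -1, -3): F = (29.5000, -2.5000, -33.0000).
Jacobian J = [[-5·r, -r + 2, -5·p - q], [5·q, 5·p + 3, 4·r], [4·r, 3·r, 4·p + 3·q + 4]].
At the point, J = [[15.0000, 5.0000, -11.5000], [-5.0000, 15.5000, -12.0000], [-12.0000, -9.0000, 11.0000]] (det J = -724.0000).
Solving J·Δ = −F gives Δ = (-3.0107, -2.8101, -2.5836).
Then the next iterate is (p, q, r)₁ = (-0.5107, -3.8101, -5.5836).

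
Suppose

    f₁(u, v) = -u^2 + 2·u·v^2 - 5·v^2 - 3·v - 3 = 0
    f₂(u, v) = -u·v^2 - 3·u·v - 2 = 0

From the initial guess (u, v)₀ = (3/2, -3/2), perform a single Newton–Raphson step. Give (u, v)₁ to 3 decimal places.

(0.889, 0.556)

At (3/2, -3/2): F = (-5.250, 1.375).
Jacobian J = [[-2·u + 2·v^2, 4·u·v - 10·v - 3], [-v^2 - 3·v, -2·u·v - 3·u]].
At the point, J = [[1.500, 3.000], [2.250, 0.000]] (det J = -6.750).
Solving J·Δ = −F gives Δ = (-0.611, 2.056).
Then the next iterate is (u, v)₁ = (0.889, 0.556).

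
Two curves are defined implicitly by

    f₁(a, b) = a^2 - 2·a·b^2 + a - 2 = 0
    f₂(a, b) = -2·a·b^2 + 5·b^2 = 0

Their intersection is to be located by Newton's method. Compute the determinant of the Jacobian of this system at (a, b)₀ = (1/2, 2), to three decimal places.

J = [[2·a - 2·b^2 + 1, -4·a·b], [-2·b^2, -4·a·b + 10·b]].
At the point, J = [[-6.000, -4.000], [-8.000, 16.000]].
det J = -128.000.

-128.000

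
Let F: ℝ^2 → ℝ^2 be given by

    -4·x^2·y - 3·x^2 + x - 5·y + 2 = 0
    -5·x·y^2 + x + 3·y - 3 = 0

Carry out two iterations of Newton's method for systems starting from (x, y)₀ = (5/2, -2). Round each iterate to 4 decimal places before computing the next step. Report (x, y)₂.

(0.4595, -0.8267)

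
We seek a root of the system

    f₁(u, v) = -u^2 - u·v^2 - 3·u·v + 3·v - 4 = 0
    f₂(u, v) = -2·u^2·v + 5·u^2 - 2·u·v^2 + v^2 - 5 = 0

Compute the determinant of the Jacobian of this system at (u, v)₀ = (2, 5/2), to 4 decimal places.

245.7500

J = [[-2·u - v^2 - 3·v, -2·u·v - 3·u + 3], [-4·u·v + 10·u - 2·v^2, -2·u^2 - 4·u·v + 2·v]].
At the point, J = [[-17.7500, -13.0000], [-12.5000, -23.0000]].
det J = 245.7500.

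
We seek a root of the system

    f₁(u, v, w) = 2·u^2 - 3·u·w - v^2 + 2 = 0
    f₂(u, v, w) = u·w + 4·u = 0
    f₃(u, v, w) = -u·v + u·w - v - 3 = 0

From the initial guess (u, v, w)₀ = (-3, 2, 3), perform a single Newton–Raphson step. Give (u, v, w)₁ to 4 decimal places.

(-2.5000, -3.0000, -2.8333)

At (-3, 2, 3): F = (43.0000, -21.0000, -8.0000).
Jacobian J = [[4·u - 3·w, -2·v, -3·u], [w + 4, 0, u], [-v + w, -u - 1, u]].
At the point, J = [[-21.0000, -4.0000, 9.0000], [7.0000, 0.0000, -3.0000], [1.0000, 2.0000, -3.0000]] (det J = -72.0000).
Solving J·Δ = −F gives Δ = (0.5000, -5.0000, -5.8333).
Then the next iterate is (u, v, w)₁ = (-2.5000, -3.0000, -2.8333).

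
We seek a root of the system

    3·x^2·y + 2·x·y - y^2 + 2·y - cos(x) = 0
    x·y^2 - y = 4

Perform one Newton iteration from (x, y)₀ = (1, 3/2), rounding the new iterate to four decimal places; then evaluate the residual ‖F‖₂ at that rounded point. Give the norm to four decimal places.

31.1667

At (1, 3/2): F = (7.709698, -3.2500).
Jacobian J = [[6·x·y + 2·y + sin(x), 3·x^2 + 2·x - 2·y + 2], [y^2, 2·x·y - 1]].
At the point, J = [[12.841471, 4.0000], [2.2500, 2.0000]] (det J = 16.682942).
Solving J·Δ = −F gives Δ = (-1.7035, 3.5414).
Then the next iterate is (x, y)₁ = (-0.7035, 5.0414).
Re-evaluating at (-0.7035, 5.0414): F = (-15.703595, -26.921355), so ‖F‖₂ = 31.1667.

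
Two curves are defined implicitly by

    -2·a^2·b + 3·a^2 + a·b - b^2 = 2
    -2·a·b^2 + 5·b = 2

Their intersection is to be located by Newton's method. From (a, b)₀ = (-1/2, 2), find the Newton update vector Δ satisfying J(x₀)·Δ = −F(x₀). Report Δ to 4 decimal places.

(-0.4038, -1.6923)

At (-1/2, 2): F = (-7.2500, 12.0000).
Jacobian J = [[-4·a·b + 6·a + b, -2·a^2 + a - 2·b], [-2·b^2, -4·a·b + 5]].
At the point, J = [[3.0000, -5.0000], [-8.0000, 9.0000]] (det J = -13.0000).
Solving J·Δ = −F gives Δ = (-0.4038, -1.6923).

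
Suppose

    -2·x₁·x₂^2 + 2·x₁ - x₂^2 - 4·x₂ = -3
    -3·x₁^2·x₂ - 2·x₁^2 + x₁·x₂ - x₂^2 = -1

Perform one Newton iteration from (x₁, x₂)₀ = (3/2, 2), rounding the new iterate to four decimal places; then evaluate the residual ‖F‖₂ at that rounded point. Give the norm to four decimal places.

6.8832

At (3/2, 2): F = (-18.0000, -18.0000).
Jacobian J = [[-2·x₂^2 + 2, -4·x₁·x₂ - 2·x₂ - 4], [-6·x₁·x₂ - 4·x₁ + x₂, -3·x₁^2 + x₁ - 2·x₂]].
At the point, J = [[-6.0000, -20.0000], [-22.0000, -9.2500]] (det J = -384.5000).
Solving J·Δ = −F gives Δ = (-0.5033, -0.7490).
Then the next iterate is (x₁, x₂)₁ = (0.9967, 1.2510).
Re-evaluating at (0.9967, 1.2510): F = (-4.695274, -5.033222), so ‖F‖₂ = 6.8832.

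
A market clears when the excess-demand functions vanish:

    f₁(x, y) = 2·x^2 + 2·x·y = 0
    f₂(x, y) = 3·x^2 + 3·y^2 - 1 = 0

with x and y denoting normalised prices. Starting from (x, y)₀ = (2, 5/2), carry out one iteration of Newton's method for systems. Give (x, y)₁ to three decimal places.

At (2, 5/2): F = (18.000, 29.750).
Jacobian J = [[4·x + 2·y, 2·x], [6·x, 6·y]].
At the point, J = [[13.000, 4.000], [12.000, 15.000]] (det J = 147.000).
Solving J·Δ = −F gives Δ = (-1.027, -1.162).
Then the next iterate is (x, y)₁ = (0.973, 1.338).

(0.973, 1.338)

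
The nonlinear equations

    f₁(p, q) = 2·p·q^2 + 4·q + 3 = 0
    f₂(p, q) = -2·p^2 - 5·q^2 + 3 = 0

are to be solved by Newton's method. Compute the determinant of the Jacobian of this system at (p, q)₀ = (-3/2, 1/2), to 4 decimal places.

-8.5000

J = [[2·q^2, 4·p·q + 4], [-4·p, -10·q]].
At the point, J = [[0.5000, 1.0000], [6.0000, -5.0000]].
det J = -8.5000.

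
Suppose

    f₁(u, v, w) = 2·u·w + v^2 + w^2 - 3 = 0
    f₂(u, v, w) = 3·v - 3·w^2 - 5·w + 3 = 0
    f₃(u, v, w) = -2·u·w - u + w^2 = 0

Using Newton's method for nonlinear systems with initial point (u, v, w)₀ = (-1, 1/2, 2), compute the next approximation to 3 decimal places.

(-0.190, 1.659, 1.175)

At (-1, 1/2, 2): F = (-2.750, -17.500, 9.000).
Jacobian J = [[2·w, 2·v, 2·u + 2·w], [0, 3, -6·w - 5], [-2·w - 1, 0, -2·u + 2·w]].
At the point, J = [[4.000, 1.000, 2.000], [0.000, 3.000, -17.000], [-5.000, 0.000, 6.000]] (det J = 187.000).
Solving J·Δ = −F gives Δ = (0.810, 1.159, -0.825).
Then the next iterate is (u, v, w)₁ = (-0.190, 1.659, 1.175).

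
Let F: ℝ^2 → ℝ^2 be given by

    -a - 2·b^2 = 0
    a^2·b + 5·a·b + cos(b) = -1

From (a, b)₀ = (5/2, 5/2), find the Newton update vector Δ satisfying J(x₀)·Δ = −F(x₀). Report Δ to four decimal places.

At (5/2, 5/2): F = (-15.0000, 47.073856).
Jacobian J = [[-1, -4·b], [2·a·b + 5·b, a^2 + 5·a - sin(b)]].
At the point, J = [[-1.0000, -10.0000], [25.0000, 18.151528]] (det J = 231.848472).
Solving J·Δ = −F gives Δ = (-0.8560, -1.4144).

(-0.8560, -1.4144)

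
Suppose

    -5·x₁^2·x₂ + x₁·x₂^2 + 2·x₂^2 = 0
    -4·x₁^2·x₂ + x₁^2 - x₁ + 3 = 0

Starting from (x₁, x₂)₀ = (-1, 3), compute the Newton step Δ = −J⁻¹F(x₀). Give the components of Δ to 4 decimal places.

At (-1, 3): F = (-6.0000, -7.0000).
Jacobian J = [[-10·x₁·x₂ + x₂^2, -5·x₁^2 + 2·x₁·x₂ + 4·x₂], [-8·x₁·x₂ + 2·x₁ - 1, -4·x₁^2]].
At the point, J = [[39.0000, 1.0000], [21.0000, -4.0000]] (det J = -177.0000).
Solving J·Δ = −F gives Δ = (0.1751, -0.8305).

(0.1751, -0.8305)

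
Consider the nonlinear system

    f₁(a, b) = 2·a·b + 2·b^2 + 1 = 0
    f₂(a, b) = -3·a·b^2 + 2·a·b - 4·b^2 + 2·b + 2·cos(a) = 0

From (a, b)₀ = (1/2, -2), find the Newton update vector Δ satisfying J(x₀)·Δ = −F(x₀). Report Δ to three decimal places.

(-0.040, 1.023)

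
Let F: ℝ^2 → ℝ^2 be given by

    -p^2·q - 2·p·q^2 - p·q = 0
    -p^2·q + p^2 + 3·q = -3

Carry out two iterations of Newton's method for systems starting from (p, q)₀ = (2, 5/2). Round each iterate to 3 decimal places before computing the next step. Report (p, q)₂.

At (2, 5/2): F = (-40.000, 4.500).
Jacobian J = [[-2·p·q - 2·q^2 - q, -p^2 - 4·p·q - p], [-2·p·q + 2·p, -p^2 + 3]].
At the point, J = [[-25.000, -26.000], [-6.000, -1.000]] (det J = -131.000).
Solving J·Δ = −F gives Δ = (1.198, -2.691).
Then the next iterate is (p, q)₁ = (3.198, -0.191).
Round to (3.198, -0.191) and repeat: F = (2.33088, 14.60760), J = [[1.33967, -10.98193], [7.61764, -7.22720]].
Δ = (-1.941, -0.025), so (p, q)₂ = (1.257, -0.216).

(1.257, -0.216)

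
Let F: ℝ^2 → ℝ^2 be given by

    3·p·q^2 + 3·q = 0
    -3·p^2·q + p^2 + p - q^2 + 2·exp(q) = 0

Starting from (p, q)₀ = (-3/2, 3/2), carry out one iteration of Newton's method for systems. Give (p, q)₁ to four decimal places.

(-1.2962, 1.0953)

At (-3/2, 3/2): F = (-5.6250, -2.661622).
Jacobian J = [[3·q^2, 6·p·q + 3], [-6·p·q + 2·p + 1, -3·p^2 - 2·q + 2·exp(q)]].
At the point, J = [[6.7500, -10.5000], [11.5000, -0.786622]] (det J = 115.440302).
Solving J·Δ = −F gives Δ = (0.2038, -0.4047).
Then the next iterate is (p, q)₁ = (-1.2962, 1.0953).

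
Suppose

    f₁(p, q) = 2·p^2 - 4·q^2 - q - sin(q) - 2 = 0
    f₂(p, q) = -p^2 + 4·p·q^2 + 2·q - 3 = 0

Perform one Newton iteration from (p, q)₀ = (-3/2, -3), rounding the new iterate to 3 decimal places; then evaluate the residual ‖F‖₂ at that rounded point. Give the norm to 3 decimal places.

21.407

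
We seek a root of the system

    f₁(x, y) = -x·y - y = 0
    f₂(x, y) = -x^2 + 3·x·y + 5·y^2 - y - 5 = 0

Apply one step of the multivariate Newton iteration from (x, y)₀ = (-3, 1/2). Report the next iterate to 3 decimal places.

(-0.560, 0.610)

At (-3, 1/2): F = (1.000, -17.750).
Jacobian J = [[-y, -x - 1], [-2·x + 3·y, 3·x + 10·y - 1]].
At the point, J = [[-0.500, 2.000], [7.500, -5.000]] (det J = -12.500).
Solving J·Δ = −F gives Δ = (2.440, 0.110).
Then the next iterate is (x, y)₁ = (-0.560, 0.610).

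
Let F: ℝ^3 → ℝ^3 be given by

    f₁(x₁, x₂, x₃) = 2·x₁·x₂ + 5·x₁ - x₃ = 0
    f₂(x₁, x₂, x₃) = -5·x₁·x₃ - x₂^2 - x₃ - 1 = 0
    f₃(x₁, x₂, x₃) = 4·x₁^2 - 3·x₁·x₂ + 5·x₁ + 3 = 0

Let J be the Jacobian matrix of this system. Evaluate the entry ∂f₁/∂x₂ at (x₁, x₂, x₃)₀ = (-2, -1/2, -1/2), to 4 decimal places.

-4.0000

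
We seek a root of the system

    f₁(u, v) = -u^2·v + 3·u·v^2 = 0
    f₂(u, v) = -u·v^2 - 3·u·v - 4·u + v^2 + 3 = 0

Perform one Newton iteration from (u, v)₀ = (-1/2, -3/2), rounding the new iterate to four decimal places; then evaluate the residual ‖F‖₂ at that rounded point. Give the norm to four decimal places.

At (-1/2, -3/2): F = (-3.0000, 6.1250).
Jacobian J = [[-2·u·v + 3·v^2, -u^2 + 6·u·v], [-v^2 - 3·v - 4, -2·u·v - 3·u + 2·v]].
At the point, J = [[5.2500, 4.2500], [-1.7500, -3.0000]] (det J = -8.3125).
Solving J·Δ = −F gives Δ = (-2.0489, 3.2368).
Then the next iterate is (u, v)₁ = (-2.5489, 1.7368).
Re-evaluating at (-2.5489, 1.7368): F = (-34.349874, 37.181554), so ‖F‖₂ = 50.6200.

50.6200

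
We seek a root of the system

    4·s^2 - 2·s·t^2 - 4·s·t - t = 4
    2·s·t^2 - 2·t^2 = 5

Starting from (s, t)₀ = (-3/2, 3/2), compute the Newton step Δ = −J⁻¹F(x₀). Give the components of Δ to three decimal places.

At (-3/2, 3/2): F = (19.250, -16.250).
Jacobian J = [[8·s - 2·t^2 - 4·t, -4·s·t - 4·s - 1], [2·t^2, 4·s·t - 4·t]].
At the point, J = [[-22.500, 14.000], [4.500, -15.000]] (det J = 274.500).
Solving J·Δ = −F gives Δ = (0.223, -1.016).

(0.223, -1.016)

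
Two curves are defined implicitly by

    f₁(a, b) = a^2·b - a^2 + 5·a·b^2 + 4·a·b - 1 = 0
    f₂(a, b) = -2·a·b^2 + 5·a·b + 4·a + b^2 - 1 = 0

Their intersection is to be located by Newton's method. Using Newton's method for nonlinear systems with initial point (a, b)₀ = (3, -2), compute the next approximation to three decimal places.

At (3, -2): F = (8.000, -39.000).
Jacobian J = [[2·a·b - 2·a + 5·b^2 + 4·b, a^2 + 10·a·b + 4·a], [-2·b^2 + 5·b + 4, -4·a·b + 5·a + 2·b]].
At the point, J = [[-6.000, -39.000], [-14.000, 35.000]] (det J = -756.000).
Solving J·Δ = −F gives Δ = (-1.642, 0.458).
Then the next iterate is (a, b)₁ = (1.358, -1.542).

(1.358, -1.542)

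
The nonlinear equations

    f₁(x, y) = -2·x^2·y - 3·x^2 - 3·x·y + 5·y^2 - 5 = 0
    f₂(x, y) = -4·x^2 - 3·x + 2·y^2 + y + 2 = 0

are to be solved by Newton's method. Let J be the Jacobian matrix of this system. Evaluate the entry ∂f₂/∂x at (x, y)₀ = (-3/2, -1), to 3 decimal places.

∂f₂/∂x = -8·x - 3.
At (-3/2, -1) this is 9.000.

9.000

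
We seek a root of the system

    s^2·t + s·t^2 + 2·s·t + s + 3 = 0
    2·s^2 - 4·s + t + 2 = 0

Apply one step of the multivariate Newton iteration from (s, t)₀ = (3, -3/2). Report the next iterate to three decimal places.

(2.141, -1.128)

At (3, -3/2): F = (-9.750, 6.500).
Jacobian J = [[2·s·t + t^2 + 2·t + 1, s^2 + 2·s·t + 2·s], [4·s - 4, 1]].
At the point, J = [[-8.750, 6.000], [8.000, 1.000]] (det J = -56.750).
Solving J·Δ = −F gives Δ = (-0.859, 0.372).
Then the next iterate is (s, t)₁ = (2.141, -1.128).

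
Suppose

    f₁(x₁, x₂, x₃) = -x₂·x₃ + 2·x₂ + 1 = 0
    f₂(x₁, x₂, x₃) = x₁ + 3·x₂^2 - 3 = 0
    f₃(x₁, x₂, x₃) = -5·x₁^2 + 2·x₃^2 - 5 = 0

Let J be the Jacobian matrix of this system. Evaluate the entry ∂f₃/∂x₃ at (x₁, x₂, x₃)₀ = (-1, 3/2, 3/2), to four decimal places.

6.0000

∂f₃/∂x₃ = 4·x₃.
At (-1, 3/2, 3/2) this is 6.0000.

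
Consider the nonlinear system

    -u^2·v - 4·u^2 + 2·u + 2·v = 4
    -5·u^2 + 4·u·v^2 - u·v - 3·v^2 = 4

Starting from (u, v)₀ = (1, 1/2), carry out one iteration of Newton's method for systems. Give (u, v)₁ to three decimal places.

At (1, 1/2): F = (-5.500, -9.250).
Jacobian J = [[-2·u·v - 8·u + 2, -u^2 + 2], [-10·u + 4·v^2 - v, 8·u·v - u - 6·v]].
At the point, J = [[-7.000, 1.000], [-9.500, 0.000]] (det J = 9.500).
Solving J·Δ = −F gives Δ = (-0.974, -1.316).
Then the next iterate is (u, v)₁ = (0.026, -0.816).

(0.026, -0.816)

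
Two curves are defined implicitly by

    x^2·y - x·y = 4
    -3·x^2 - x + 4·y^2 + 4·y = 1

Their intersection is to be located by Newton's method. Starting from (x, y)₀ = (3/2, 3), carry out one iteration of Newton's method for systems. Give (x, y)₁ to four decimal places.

(1.9448, 1.7749)

At (3/2, 3): F = (-1.7500, 38.7500).
Jacobian J = [[2·x·y - y, x^2 - x], [-6·x - 1, 8·y + 4]].
At the point, J = [[6.0000, 0.7500], [-10.0000, 28.0000]] (det J = 175.5000).
Solving J·Δ = −F gives Δ = (0.4448, -1.2251).
Then the next iterate is (x, y)₁ = (1.9448, 1.7749).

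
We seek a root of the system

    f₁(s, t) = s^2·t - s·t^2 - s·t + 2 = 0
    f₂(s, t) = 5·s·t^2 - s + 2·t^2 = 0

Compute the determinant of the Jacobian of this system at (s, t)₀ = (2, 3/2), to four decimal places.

122.0000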